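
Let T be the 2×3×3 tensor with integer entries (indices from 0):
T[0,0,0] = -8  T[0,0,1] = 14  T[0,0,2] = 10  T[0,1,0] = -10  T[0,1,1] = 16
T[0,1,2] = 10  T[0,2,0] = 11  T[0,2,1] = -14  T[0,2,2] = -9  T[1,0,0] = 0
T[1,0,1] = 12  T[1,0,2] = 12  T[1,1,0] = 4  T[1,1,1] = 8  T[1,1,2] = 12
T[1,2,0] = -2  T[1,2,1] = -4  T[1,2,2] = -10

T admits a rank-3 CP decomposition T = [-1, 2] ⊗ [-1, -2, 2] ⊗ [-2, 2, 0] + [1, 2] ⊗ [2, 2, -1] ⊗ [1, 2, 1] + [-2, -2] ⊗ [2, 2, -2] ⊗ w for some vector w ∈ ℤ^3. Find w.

w = [2, -2, -2]

Subtract the known terms from T to get the rank-1 residual R = [-2, -2] ⊗ [2, 2, -2] ⊗ w, so R[i,j,k] = a[i]·b[j]·w[k]. Pick indices with nonzero a[0]·b[0] = (-2)·(2) = -4. Only the fibre through (0,0,·) is needed: R[0,0,:] = T[0,0,:] − Σₗ aₗ[0]bₗ[0]cₗ = [-8, 14, 10] − (-1)·(-1)·[-2, 2, 0] − (1)·(2)·[1, 2, 1] = [-8, 8, 8]. Then w[k] = R[0,0,k] / -4 for each k, giving w = [-8, 8, 8] / -4 = [2, -2, -2].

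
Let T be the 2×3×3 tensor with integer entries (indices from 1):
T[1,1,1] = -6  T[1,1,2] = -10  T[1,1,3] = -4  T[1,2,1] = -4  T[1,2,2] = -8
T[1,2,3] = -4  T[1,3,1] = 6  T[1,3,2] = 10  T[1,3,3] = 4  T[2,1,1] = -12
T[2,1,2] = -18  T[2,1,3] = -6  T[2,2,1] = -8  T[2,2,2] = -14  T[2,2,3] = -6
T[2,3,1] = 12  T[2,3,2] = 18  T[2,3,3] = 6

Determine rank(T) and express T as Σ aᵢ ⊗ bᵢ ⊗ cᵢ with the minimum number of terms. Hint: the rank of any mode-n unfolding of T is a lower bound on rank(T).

rank(T) = 2

Lower bound: the mode-1 unfolding of T (rows indexed by i, columns by (j,k) = (1,1), (1,2), (1,3), (2,1), (2,2), (2,3), (3,1), (3,2), (3,3)) is [[-6, -10, -4, -4, -8, -4, 6, 10, 4], [-12, -18, -6, -8, -14, -6, 12, 18, 6]].
There the 2×2 minor on rows i ∈ {1, 2}, columns (j,k) ∈ {(1,1), (1,2)} is det [[-6, -10], [-12, -18]] = -12 ≠ 0, so this unfolding has rank ≥ 2; CP rank is at least every unfolding rank, so rank(T) ≥ 2. (Unfolding ranks only ever bound the CP rank from below — rank(T) can be strictly larger than all of them — so the matching upper bound has to come from an explicit 2-term decomposition.)
Upper bound — finding two terms. Write S_k = T[:,:,k] for the frontal slices: S₁ = [[-6, -4, 6], [-12, -8, 12]], S₂ = [[-10, -8, 10], [-18, -14, 18]], S₃ = [[-4, -4, 4], [-6, -6, 6]].
If T = a₁ ⊗ b₁ ⊗ c₁ + a₂ ⊗ b₂ ⊗ c₂ then each S_k = c₁[k]·a₁b₁ᵀ + c₂[k]·a₂b₂ᵀ. S₁ and S₂ are linearly independent, so a₁b₁ᵀ and a₂b₂ᵀ must span the same plane of matrices: they are the rank-1 matrices of the form x·S₁ + y·S₂.
The 2×2 minor of x·S₁ + y·S₂ on rows {1,2}, columns {1,2} is −4·xy − 4·y² = (-4)·(y)(x + y), vanishing at (x:y) = (1:0) and (1:-1).
M₁ = S₁ = [[-6, -4, 6], [-12, -8, 12]] = (-2)·[1, 2][3, 2, -3]ᵀ and M₂ = S₁ − S₂ = [[4, 4, -4], [6, 6, -6]] = 2·[2, 3][1, 1, -1]ᵀ, so take a₁ = [1, 2], b₁ = [3, 2, -3], a₂ = [2, 3], b₂ = [1, 1, -1].
Each slice is an integer combination of E₁ = a₁b₁ᵀ and E₂ = a₂b₂ᵀ: S₁ = −2·E₁, S₂ = −2·E₁ − 2·E₂, S₃ = −2·E₂; reading off coefficients, c₁ = [-2, -2, 0] and c₂ = [0, -2, -2].
Hence T = [1, 2] ⊗ [3, 2, -3] ⊗ [-2, -2, 0] + [2, 3] ⊗ [1, 1, -1] ⊗ [0, -2, -2], so rank(T) ≤ 2.
These bounds meet, so rank(T) = 2.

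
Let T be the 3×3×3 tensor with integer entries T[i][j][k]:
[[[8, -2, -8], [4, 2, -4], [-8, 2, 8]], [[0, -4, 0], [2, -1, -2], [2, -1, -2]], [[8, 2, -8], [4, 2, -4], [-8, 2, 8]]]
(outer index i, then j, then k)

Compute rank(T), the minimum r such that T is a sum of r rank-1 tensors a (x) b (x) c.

Lower bound: the mode-1 unfolding of T (rows indexed by i, columns by (j,k) = (0,0), (0,1), (0,2), (1,0), (1,1), (1,2), (2,0), (2,1), (2,2)) is [[8, -2, -8, 4, 2, -4, -8, 2, 8], [0, -4, 0, 2, -1, -2, 2, -1, -2], [8, 2, -8, 4, 2, -4, -8, 2, 8]].
There the 3×3 minor on rows i ∈ {0, 1, 2}, columns (j,k) ∈ {(0,0), (0,1), (1,0)} is det [[8, -2, 4], [0, -4, 2], [8, 2, 4]] = -64 ≠ 0, so this unfolding has rank ≥ 3; CP rank is at least every unfolding rank, so rank(T) ≥ 3. (Flattening ranks never certify an upper bound on CP rank; for that we must actually write T with 3 rank-1 terms.)
Upper bound: T is a sum of 3 rank-1 terms, T = [1, 0, 1] (x) [2, 2, -1] (x) [4, 0, -4] + [1, 2, -1] (x) [1, 0, 0] (x) [0, -2, 0] + [2, -1, 2] (x) [0, 1, 1] (x) [-2, 1, 2] (one valid choice — decompositions are not unique — normalised so each a, b is primitive with positive first nonzero entry; check it by expanding all entries), so rank(T) ≤ 3.
These bounds meet, so rank(T) = 3.

3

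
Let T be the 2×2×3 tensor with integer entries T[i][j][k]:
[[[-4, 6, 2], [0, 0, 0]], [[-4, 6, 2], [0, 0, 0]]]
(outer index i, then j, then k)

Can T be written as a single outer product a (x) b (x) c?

If T = a (x) b (x) c then every fibre of T is a multiple of the corresponding factor, so read the factors off the fibres through the nonzero entry T[0,0,0] = -4.
The mode-1 fibre T[:,0,0] = [-4, -4] gives a = [1, 1] (primitive direction); the mode-2 fibre T[0,:,0] = [-4, 0] gives b = [1, 0]; then c[k] = T[0,0,k] / (a[0]·b[0]) = [-4, 6, 2] / 1 = [-4, 6, 2].
Expanding [1, 1] (x) [1, 0] (x) [-4, 6, 2] reproduces all 12 entries of T, so T = [1, 1] (x) [1, 0] (x) [-4, 6, 2] and rank(T) ≤ 1.
Equivalently every frontal slice T[:,:,k] is c[k] times the rank-1 matrix [1, 1] (x) [1, 0]. So T has rank 1 (it is nonzero).

Yes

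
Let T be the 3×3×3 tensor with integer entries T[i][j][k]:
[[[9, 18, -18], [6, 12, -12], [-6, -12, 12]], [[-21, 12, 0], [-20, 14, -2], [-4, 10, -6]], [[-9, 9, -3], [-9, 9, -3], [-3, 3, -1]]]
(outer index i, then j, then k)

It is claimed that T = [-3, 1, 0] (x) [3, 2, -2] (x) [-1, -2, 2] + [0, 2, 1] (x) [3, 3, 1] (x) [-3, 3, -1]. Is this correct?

Reconstruct entrywise from the claimed factors. For example, T[1,0,2] = 0 and Σₗ aₗ[1]bₗ[0]cₗ[2] = (1)·(3)·(2) + (2)·(3)·(-1) = 0; checking all 27 entries, every one matches. The claim holds.

Yes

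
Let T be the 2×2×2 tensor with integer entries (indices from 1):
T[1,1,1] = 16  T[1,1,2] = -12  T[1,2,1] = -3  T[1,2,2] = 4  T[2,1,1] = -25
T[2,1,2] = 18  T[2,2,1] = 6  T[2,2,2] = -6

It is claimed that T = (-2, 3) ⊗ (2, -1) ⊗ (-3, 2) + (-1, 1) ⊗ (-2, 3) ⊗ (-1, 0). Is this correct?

No

Reconstruct entry (1,1,1) from the claimed factors: Σₗ aₗ[1]bₗ[1]cₗ[1] = (-2)·(2)·(-3) + (-1)·(-2)·(-1) = 10, but T[1,1,1] = 16. The claim is false.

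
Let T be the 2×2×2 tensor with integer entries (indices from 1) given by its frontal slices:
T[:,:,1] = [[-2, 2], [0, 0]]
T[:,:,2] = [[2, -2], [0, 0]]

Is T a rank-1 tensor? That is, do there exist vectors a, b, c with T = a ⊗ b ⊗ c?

If T = a ⊗ b ⊗ c then every fibre of T is a multiple of the corresponding factor, so read the factors off the fibres through the nonzero entry T[1,1,1] = -2.
The mode-1 fibre T[:,1,1] = [-2, 0] gives a = [1, 0] (primitive direction); the mode-2 fibre T[1,:,1] = [-2, 2] gives b = [1, -1]; then c[k] = T[1,1,k] / (a[1]·b[1]) = [-2, 2] / 1 = [-2, 2].
Expanding [1, 0] ⊗ [1, -1] ⊗ [-2, 2] reproduces all 8 entries of T, so T = [1, 0] ⊗ [1, -1] ⊗ [-2, 2] and rank(T) ≤ 1.
Equivalently every frontal slice T[:,:,k] is c[k] times the rank-1 matrix [1, 0] ⊗ [1, -1]. So T has rank 1 (it is nonzero).

Yes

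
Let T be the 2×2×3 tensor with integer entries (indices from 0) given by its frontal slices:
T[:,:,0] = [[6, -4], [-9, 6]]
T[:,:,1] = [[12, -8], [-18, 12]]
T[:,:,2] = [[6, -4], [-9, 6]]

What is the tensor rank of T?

Lower bound: T ≠ 0 (e.g. T[0,0,0] = 6), so rank(T) ≥ 1.
Upper bound: if T = a ⊗ b ⊗ c then every fibre of T is a multiple of the corresponding factor, so read the factors off the fibres through the nonzero entry T[0,0,0] = 6.
The mode-1 fibre T[:,0,0] = [6, -9] gives a = (2, -3) (primitive direction); the mode-2 fibre T[0,:,0] = [6, -4] gives b = (3, -2); then c[k] = T[0,0,k] / (a[0]·b[0]) = [6, 12, 6] / 6 = (1, 2, 1).
Expanding (2, -3) ⊗ (3, -2) ⊗ (1, 2, 1) reproduces all 12 entries of T, so T = (2, -3) ⊗ (3, -2) ⊗ (1, 2, 1) and rank(T) ≤ 1.
These bounds meet, so rank(T) = 1.

1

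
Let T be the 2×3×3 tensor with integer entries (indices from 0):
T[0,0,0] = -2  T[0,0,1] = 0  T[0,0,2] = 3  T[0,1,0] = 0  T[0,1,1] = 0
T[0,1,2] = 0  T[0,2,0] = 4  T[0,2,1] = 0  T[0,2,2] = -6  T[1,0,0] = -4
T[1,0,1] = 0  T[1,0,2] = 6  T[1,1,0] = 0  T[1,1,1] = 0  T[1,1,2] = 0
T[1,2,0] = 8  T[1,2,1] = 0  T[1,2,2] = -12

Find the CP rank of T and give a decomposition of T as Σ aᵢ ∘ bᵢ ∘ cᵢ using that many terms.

Lower bound: T ≠ 0 (e.g. T[0,0,0] = -2), so rank(T) ≥ 1.
Upper bound: if T = a ∘ b ∘ c then every fibre of T is a multiple of the corresponding factor, so read the factors off the fibres through the nonzero entry T[0,0,0] = -2.
The mode-1 fibre T[:,0,0] = [-2, -4] gives a = [1, 2] (primitive direction); the mode-2 fibre T[0,:,0] = [-2, 0, 4] gives b = [1, 0, -2]; then c[k] = T[0,0,k] / (a[0]·b[0]) = [-2, 0, 3] / 1 = [-2, 0, 3].
Expanding [1, 2] ∘ [1, 0, -2] ∘ [-2, 0, 3] reproduces all 18 entries of T, so T = [1, 2] ∘ [1, 0, -2] ∘ [-2, 0, 3] and rank(T) ≤ 1.
These bounds meet, so rank(T) = 1.

rank(T) = 1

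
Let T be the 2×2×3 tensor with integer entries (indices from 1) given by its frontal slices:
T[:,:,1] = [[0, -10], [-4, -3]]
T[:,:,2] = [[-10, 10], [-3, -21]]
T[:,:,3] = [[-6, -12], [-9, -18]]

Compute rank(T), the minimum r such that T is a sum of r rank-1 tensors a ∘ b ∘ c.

Lower bound: the mode-1 unfolding of T (rows indexed by i, columns by (j,k) = (1,1), (1,2), (1,3), (2,1), (2,2), (2,3)) is [[0, -10, -6, -10, 10, -12], [-4, -3, -9, -3, -21, -18]].
There the 2×2 minor on rows i ∈ {1, 2}, columns (j,k) ∈ {(1,1), (1,2)} is det [[0, -10], [-4, -3]] = -40 ≠ 0, so this unfolding has rank ≥ 2; CP rank is at least every unfolding rank, so rank(T) ≥ 2. (Flattening ranks never certify an upper bound on CP rank; for that we must actually write T with 2 rank-1 terms.)
Upper bound — finding two terms. Write S_k = T[:,:,k] for the frontal slices: S₁ = [[0, -10], [-4, -3]], S₂ = [[-10, 10], [-3, -21]], S₃ = [[-6, -12], [-9, -18]].
If T = a₁ ∘ b₁ ∘ c₁ + a₂ ∘ b₂ ∘ c₂ then each S_k = c₁[k]·a₁b₁ᵀ + c₂[k]·a₂b₂ᵀ. S₁ and S₂ are linearly independent, so a₁b₁ᵀ and a₂b₂ᵀ must span the same plane of matrices: they are the rank-1 matrices of the form x·S₁ + y·S₂.
det(x·S₁ + y·S₂) is −40·x² + 40·xy + 240·y² = (-40)·(x − 3·y)(x + 2·y), vanishing at (x:y) = (3:1) and (2:-1).
M₁ = 3·S₁ + S₂ = [[-10, -20], [-15, -30]] = (-5)·[2, 3][1, 2]ᵀ and M₂ = 2·S₁ − S₂ = [[10, -30], [-5, 15]] = 5·[2, -1][1, -3]ᵀ, so take a₁ = [2, 3], b₁ = [1, 2], a₂ = [2, -1], b₂ = [1, -3].
Each slice is an integer combination of E₁ = a₁b₁ᵀ and E₂ = a₂b₂ᵀ: S₁ = −E₁ + E₂, S₂ = −2·E₁ − 3·E₂, S₃ = −3·E₁; reading off coefficients, c₁ = [-1, -2, -3] and c₂ = [1, -3, 0].
Hence T = [2, 3] ∘ [1, 2] ∘ [-1, -2, -3] + [2, -1] ∘ [1, -3] ∘ [1, -3, 0], so rank(T) ≤ 2.
These bounds meet, so rank(T) = 2.

2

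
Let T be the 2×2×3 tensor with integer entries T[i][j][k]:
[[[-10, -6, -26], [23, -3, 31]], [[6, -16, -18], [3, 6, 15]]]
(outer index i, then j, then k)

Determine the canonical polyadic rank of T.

Lower bound: in the mode-2 unfolding of T (rows indexed by j, columns by (i,k)) the 2×2 minor on rows j ∈ {0, 1}, columns (i,k) ∈ {(0,0), (0,1)} is det [[-10, -6], [23, -3]] = 168 ≠ 0, so that unfolding has rank ≥ 2 and hence rank(T) ≥ 2 (CP rank is at least every unfolding rank, though it can be larger).
Upper bound: with S_k = T[:,:,k], the two rank-1 terms a₁b₁ᵀ, a₂b₂ᵀ are the rank-1 members of the pencil x·S₀ + y·S₁.
det(x·S₀ + y·S₁) is −168·x² + 308·xy − 84·y² = (-28)·(2·x − 3·y)(3·x − y), vanishing at (x:y) = (3:2) and (1:3).
M₁ = 3·S₀ + 2·S₁ = [[-42, 63], [-14, 21]] = (-7)·[3, 1][2, -3]ᵀ and M₂ = S₀ + 3·S₁ = [[-28, 14], [-42, 21]] = (-7)·[2, 3][2, -1]ᵀ, so take a₁ = [3, 1], b₁ = [2, -3], a₂ = [2, 3], b₂ = [2, -1].
Each slice is an integer combination of E₁ = a₁b₁ᵀ and E₂ = a₂b₂ᵀ: S₀ = −3·E₁ + 2·E₂, S₁ = E₁ − 3·E₂, S₂ = −3·E₁ − 2·E₂; reading off coefficients, c₁ = [-3, 1, -3] and c₂ = [2, -3, -2].
Hence T = [3, 1] ⊗ [2, -3] ⊗ [-3, 1, -3] + [2, 3] ⊗ [2, -1] ⊗ [2, -3, -2], so rank(T) ≤ 2.
These bounds meet, so rank(T) = 2.

2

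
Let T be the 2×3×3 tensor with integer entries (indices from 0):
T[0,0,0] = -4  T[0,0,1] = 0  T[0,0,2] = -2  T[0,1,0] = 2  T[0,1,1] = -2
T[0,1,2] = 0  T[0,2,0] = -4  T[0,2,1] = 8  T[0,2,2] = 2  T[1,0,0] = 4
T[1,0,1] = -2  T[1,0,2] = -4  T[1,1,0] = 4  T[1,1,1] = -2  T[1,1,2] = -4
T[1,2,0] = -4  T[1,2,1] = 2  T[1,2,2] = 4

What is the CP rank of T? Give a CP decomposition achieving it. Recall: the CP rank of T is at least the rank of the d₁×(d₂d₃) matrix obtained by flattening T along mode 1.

Lower bound: the mode-3 unfolding of T (rows indexed by k, columns by (i,j) = (0,0), (0,1), (0,2), (1,0), (1,1), (1,2)) is [[-4, 2, -4, 4, 4, -4], [0, -2, 8, -2, -2, 2], [-2, 0, 2, -4, -4, 4]].
There the 3×3 minor on rows k ∈ {0, 1, 2}, columns (i,j) ∈ {(0,0), (0,1), (1,0)} is det [[-4, 2, 4], [0, -2, -2], [-2, 0, -4]] = -40 ≠ 0, so this unfolding has rank ≥ 3; CP rank is at least every unfolding rank, so rank(T) ≥ 3. (Flattening ranks never certify an upper bound on CP rank; for that we must actually write T with 3 rank-1 terms.)
Upper bound: T is a sum of 3 rank-1 terms, T = (0, 1) (x) (1, 1, -1) (x) (4, -2, -4) + (1, 0) (x) (1, 0, -1) (x) (0, -4, -2) + (1, 0) (x) (2, -1, 2) (x) (-2, 2, 0) (one valid choice — decompositions are not unique — normalised so each a, b is primitive with positive first nonzero entry; check it by expanding all entries), so rank(T) ≤ 3.
These bounds meet, so rank(T) = 3.
Check entry T[1,2,2] = 4: (1)·(-1)·(-4) + (0)·(-1)·(-2) + (0)·(2)·(0) = 4.

rank(T) = 3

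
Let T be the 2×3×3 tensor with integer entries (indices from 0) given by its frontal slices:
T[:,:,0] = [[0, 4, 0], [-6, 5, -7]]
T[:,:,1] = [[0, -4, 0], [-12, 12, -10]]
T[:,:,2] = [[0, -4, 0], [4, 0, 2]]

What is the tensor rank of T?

Lower bound: in the mode-2 unfolding of T (rows indexed by j, columns by (i,k)) the 3×3 minor on rows j ∈ {0, 1, 2}, columns (i,k) ∈ {(0,0), (1,0), (1,1)} is det [[0, -6, -12], [4, 5, 12], [0, -7, -10]] = 96 ≠ 0, so that unfolding has rank ≥ 3 and hence rank(T) ≥ 3 (CP rank is at least every unfolding rank, though it can be larger).
Upper bound: T is a sum of 3 rank-1 terms, T = [0, 1] ⊗ [1, -1, 1] ⊗ [-8, -8, 0] + [0, 1] ⊗ [2, -1, 1] ⊗ [1, -2, 2] + [2, -1] ⊗ [0, 1, 0] ⊗ [2, -2, -2] (written with every a and b primitive with positive leading entry and the scale carried by c; CP decompositions are not unique, and this one is verified by expanding entrywise), so rank(T) ≤ 3.
These bounds meet, so rank(T) = 3.

3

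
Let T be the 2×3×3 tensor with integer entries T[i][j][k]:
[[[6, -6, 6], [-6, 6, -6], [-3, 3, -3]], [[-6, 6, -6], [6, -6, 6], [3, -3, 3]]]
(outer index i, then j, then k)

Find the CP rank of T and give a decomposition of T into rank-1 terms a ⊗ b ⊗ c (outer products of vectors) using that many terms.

Lower bound: T ≠ 0 (e.g. T[0,0,0] = 6), so rank(T) ≥ 1.
Upper bound: the mode-1 fibre T[:,0,0] = [6, -6] gives a = [1, -1] (primitive direction); the mode-2 fibre T[0,:,0] = [6, -6, -3] gives b = [2, -2, -1]; then c[k] = T[0,0,k] / (a[0]·b[0]) = [6, -6, 6] / 2 = [3, -3, 3].
Expanding [1, -1] ⊗ [2, -2, -1] ⊗ [3, -3, 3] reproduces all 18 entries of T, so T = [1, -1] ⊗ [2, -2, -1] ⊗ [3, -3, 3] and rank(T) ≤ 1.
These bounds meet, so rank(T) = 1.

rank(T) = 1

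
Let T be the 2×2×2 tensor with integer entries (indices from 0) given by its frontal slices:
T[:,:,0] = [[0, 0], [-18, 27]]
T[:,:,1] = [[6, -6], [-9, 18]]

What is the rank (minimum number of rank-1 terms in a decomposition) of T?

2

Lower bound: the mode-3 unfolding of T (rows indexed by k, columns by (i,j) = (0,0), (0,1), (1,0), (1,1)) is [[0, 0, -18, 27], [6, -6, -9, 18]].
There the 2×2 minor on rows k ∈ {0, 1}, columns (i,j) ∈ {(0,0), (1,0)} is det [[0, -18], [6, -9]] = 108 ≠ 0, so this unfolding has rank ≥ 2; CP rank is at least every unfolding rank, so rank(T) ≥ 2. (This is only a lower bound: in general the CP rank may exceed every unfolding rank, so we still need to exhibit 2 rank-1 terms summing to T.)
Upper bound — finding two terms. Write S_k = T[:,:,k] for the frontal slices: S₀ = [[0, 0], [-18, 27]], S₁ = [[6, -6], [-9, 18]].
If T = a₁ ∘ b₁ ∘ c₁ + a₂ ∘ b₂ ∘ c₂ then each S_k = c₁[k]·a₁b₁ᵀ + c₂[k]·a₂b₂ᵀ. S₀ and S₁ are linearly independent, so a₁b₁ᵀ and a₂b₂ᵀ must span the same plane of matrices: they are the rank-1 matrices of the form x·S₀ + y·S₁.
det(x·S₀ + y·S₁) is 54·xy + 54·y² = 54·(y)(x + y), vanishing at (x:y) = (1:0) and (1:-1).
M₁ = S₀ = [[0, 0], [-18, 27]] = (-9)·(0, 1)(2, -3)ᵀ and M₂ = S₀ − S₁ = [[-6, 6], [-9, 9]] = (-3)·(2, 3)(1, -1)ᵀ, so take a₁ = (0, 1), b₁ = (2, -3), a₂ = (2, 3), b₂ = (1, -1).
Each slice is an integer combination of E₁ = a₁b₁ᵀ and E₂ = a₂b₂ᵀ: S₀ = −9·E₁, S₁ = −9·E₁ + 3·E₂; reading off coefficients, c₁ = (-9, -9) and c₂ = (0, 3).
Hence T = (0, 1) ∘ (2, -3) ∘ (-9, -9) + (2, 3) ∘ (1, -1) ∘ (0, 3), so rank(T) ≤ 2.
These bounds meet, so rank(T) = 2.
Check entry T[1,1,0] = 27: (1)·(-3)·(-9) + (3)·(-1)·(0) = 27.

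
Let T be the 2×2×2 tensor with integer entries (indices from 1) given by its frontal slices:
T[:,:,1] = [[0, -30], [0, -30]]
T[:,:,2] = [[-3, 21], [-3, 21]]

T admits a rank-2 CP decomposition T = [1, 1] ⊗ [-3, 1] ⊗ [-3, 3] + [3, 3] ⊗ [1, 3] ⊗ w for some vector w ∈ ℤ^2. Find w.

Subtract the known terms from T to get the rank-1 residual R = [3, 3] ⊗ [1, 3] ⊗ w, so R[i,j,k] = a[i]·b[j]·w[k]. Pick indices with nonzero a[1]·b[1] = (3)·(1) = 3. Only the fibre through (1,1,·) is needed: R[1,1,:] = T[1,1,:] − Σₗ aₗ[1]bₗ[1]cₗ = [0, -3] − (1)·(-3)·[-3, 3] = [-9, 6]. Then w[k] = R[1,1,k] / 3 for each k, giving w = [-9, 6] / 3 = [-3, 2].

w = [-3, 2]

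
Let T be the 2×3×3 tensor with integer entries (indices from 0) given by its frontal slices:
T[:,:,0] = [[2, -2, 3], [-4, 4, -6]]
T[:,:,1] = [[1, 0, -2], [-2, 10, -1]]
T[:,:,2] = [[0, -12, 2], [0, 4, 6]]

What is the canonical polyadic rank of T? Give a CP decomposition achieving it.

rank(T) = 3

Lower bound: the mode-3 unfolding of T (rows indexed by k, columns by (i,j) = (0,0), (0,1), (0,2), (1,0), (1,1), (1,2)) is [[2, -2, 3, -4, 4, -6], [1, 0, -2, -2, 10, -1], [0, -12, 2, 0, 4, 6]].
There the 3×3 minor on rows k ∈ {0, 1, 2}, columns (i,j) ∈ {(0,0), (0,1), (0,2)} is det [[2, -2, 3], [1, 0, -2], [0, -12, 2]] = -80 ≠ 0, so this unfolding has rank ≥ 3; CP rank is at least every unfolding rank, so rank(T) ≥ 3. (Unfolding ranks only ever bound the CP rank from below — rank(T) can be strictly larger than all of them — so the matching upper bound has to come from an explicit 3-term decomposition.)
Upper bound: T is a sum of 3 rank-1 terms, T = [1, -2] ⊗ [0, 2, 1] ⊗ [-1, -2, -2] + [1, -2] ⊗ [1, 0, 2] ⊗ [2, 1, 0] + [2, 1] ⊗ [0, 2, -1] ⊗ [0, 1, -2] (written with every a and b primitive with positive leading entry and the scale carried by c; CP decompositions are not unique, and this one is verified by expanding entrywise), so rank(T) ≤ 3.
These bounds meet, so rank(T) = 3.
Check entry T[0,1,0] = -2: (1)·(2)·(-1) + (1)·(0)·(2) + (2)·(2)·(0) = -2.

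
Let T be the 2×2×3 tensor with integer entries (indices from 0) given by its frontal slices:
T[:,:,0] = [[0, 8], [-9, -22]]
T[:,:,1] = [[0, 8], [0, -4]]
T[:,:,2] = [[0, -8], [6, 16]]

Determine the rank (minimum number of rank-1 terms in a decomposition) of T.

Lower bound: the mode-2 unfolding of T (rows indexed by j, columns by (i,k) = (0,0), (0,1), (0,2), (1,0), (1,1), (1,2)) is [[0, 0, 0, -9, 0, 6], [8, 8, -8, -22, -4, 16]].
There the 2×2 minor on rows j ∈ {0, 1}, columns (i,k) ∈ {(0,0), (1,0)} is det [[0, -9], [8, -22]] = 72 ≠ 0, so this unfolding has rank ≥ 2; CP rank is at least every unfolding rank, so rank(T) ≥ 2. (Unfolding ranks only ever bound the CP rank from below — rank(T) can be strictly larger than all of them — so the matching upper bound has to come from an explicit 2-term decomposition.)
Upper bound — finding two terms. Write S_k = T[:,:,k] for the frontal slices: S₀ = [[0, 8], [-9, -22]], S₁ = [[0, 8], [0, -4]], S₂ = [[0, -8], [6, 16]].
If T = a₁ ⊗ b₁ ⊗ c₁ + a₂ ⊗ b₂ ⊗ c₂ then each S_k = c₁[k]·a₁b₁ᵀ + c₂[k]·a₂b₂ᵀ. S₀ and S₁ are linearly independent, so a₁b₁ᵀ and a₂b₂ᵀ must span the same plane of matrices: they are the rank-1 matrices of the form x·S₀ + y·S₁.
det(x·S₀ + y·S₁) is 72·x² + 72·xy = 72·(x + y)(x), vanishing at (x:y) = (1:-1) and (0:1).
M₁ = S₀ − S₁ = [[0, 0], [-9, -18]] = (-9)·[0, 1][1, 2]ᵀ and M₂ = S₁ = [[0, 8], [0, -4]] = 4·[2, -1][0, 1]ᵀ, so take a₁ = [0, 1], b₁ = [1, 2], a₂ = [2, -1], b₂ = [0, 1].
Each slice is an integer combination of E₁ = a₁b₁ᵀ and E₂ = a₂b₂ᵀ: S₀ = −9·E₁ + 4·E₂, S₁ = 4·E₂, S₂ = 6·E₁ − 4·E₂; reading off coefficients, c₁ = [-9, 0, 6] and c₂ = [4, 4, -4].
Hence T = [0, 1] ⊗ [1, 2] ⊗ [-9, 0, 6] + [2, -1] ⊗ [0, 1] ⊗ [4, 4, -4], so rank(T) ≤ 2.
These bounds meet, so rank(T) = 2.

2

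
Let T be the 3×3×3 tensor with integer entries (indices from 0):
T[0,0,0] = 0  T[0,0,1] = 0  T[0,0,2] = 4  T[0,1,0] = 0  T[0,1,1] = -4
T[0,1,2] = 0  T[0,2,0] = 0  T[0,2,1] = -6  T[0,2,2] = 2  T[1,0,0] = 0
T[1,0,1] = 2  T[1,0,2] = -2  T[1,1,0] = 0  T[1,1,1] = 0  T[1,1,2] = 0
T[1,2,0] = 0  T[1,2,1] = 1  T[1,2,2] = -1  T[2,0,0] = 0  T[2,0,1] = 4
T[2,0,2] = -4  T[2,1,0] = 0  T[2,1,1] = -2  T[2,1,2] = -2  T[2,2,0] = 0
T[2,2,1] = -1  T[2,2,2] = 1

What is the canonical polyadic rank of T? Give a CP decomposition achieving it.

rank(T) = 3

Lower bound: the mode-2 unfolding of T (rows indexed by j, columns by (i,k) = (0,0), (0,1), (0,2), (1,0), (1,1), (1,2), (2,0), (2,1), (2,2)) is [[0, 0, 4, 0, 2, -2, 0, 4, -4], [0, -4, 0, 0, 0, 0, 0, -2, -2], [0, -6, 2, 0, 1, -1, 0, -1, 1]].
There the 3×3 minor on rows j ∈ {0, 1, 2}, columns (i,k) ∈ {(0,1), (0,2), (2,2)} is det [[0, 4, -4], [-4, 0, -2], [-6, 2, 1]] = 96 ≠ 0, so this unfolding has rank ≥ 3; CP rank is at least every unfolding rank, so rank(T) ≥ 3. (Flattening ranks never certify an upper bound on CP rank; for that we must actually write T with 3 rank-1 terms.)
Upper bound: T is a sum of 3 rank-1 terms, T = [0, 0, 1] ⊗ [1, 1, -1] ⊗ [0, 0, -2] + [2, -1, -1] ⊗ [2, 0, 1] ⊗ [0, -1, 1] + [2, 0, 1] ⊗ [1, -1, -1] ⊗ [0, 2, 0] (written with every a and b primitive with positive leading entry and the scale carried by c; CP decompositions are not unique, and this one is verified by expanding entrywise), so rank(T) ≤ 3.
These bounds meet, so rank(T) = 3.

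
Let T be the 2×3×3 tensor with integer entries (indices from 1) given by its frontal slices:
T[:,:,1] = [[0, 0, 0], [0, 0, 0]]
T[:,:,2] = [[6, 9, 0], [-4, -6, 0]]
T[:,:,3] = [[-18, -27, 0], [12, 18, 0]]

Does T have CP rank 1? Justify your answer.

If T = a ⊗ b ⊗ c then every fibre of T is a multiple of the corresponding factor, so read the factors off the fibres through the nonzero entry T[1,1,2] = 6.
The mode-1 fibre T[:,1,2] = [6, -4] gives a = [3, -2] (primitive direction); the mode-2 fibre T[1,:,2] = [6, 9, 0] gives b = [2, 3, 0]; then c[k] = T[1,1,k] / (a[1]·b[1]) = [0, 6, -18] / 6 = [0, 1, -3].
Expanding [3, -2] ⊗ [2, 3, 0] ⊗ [0, 1, -3] reproduces all 18 entries of T, so T = [3, -2] ⊗ [2, 3, 0] ⊗ [0, 1, -3] and rank(T) ≤ 1.
Equivalently every frontal slice T[:,:,k] is c[k] times the rank-1 matrix [3, -2] ⊗ [2, 3, 0]. So T has rank 1 (it is nonzero).

Yes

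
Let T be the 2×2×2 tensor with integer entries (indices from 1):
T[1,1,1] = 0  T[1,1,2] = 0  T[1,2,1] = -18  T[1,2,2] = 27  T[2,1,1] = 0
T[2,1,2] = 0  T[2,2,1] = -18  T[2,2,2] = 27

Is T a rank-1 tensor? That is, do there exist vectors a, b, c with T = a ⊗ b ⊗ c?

If T = a ⊗ b ⊗ c then every fibre of T is a multiple of the corresponding factor, so read the factors off the fibres through the nonzero entry T[1,2,1] = -18.
The mode-1 fibre T[:,2,1] = [-18, -18] gives a = [1, 1] (primitive direction); the mode-2 fibre T[1,:,1] = [0, -18] gives b = [0, 1]; then c[k] = T[1,2,k] / (a[1]·b[2]) = [-18, 27] / 1 = [-18, 27].
Expanding [1, 1] ⊗ [0, 1] ⊗ [-18, 27] reproduces all 8 entries of T, so T = [1, 1] ⊗ [0, 1] ⊗ [-18, 27] and rank(T) ≤ 1.
Equivalently every frontal slice T[:,:,k] is c[k] times the rank-1 matrix [1, 1] ⊗ [0, 1]. So T has rank 1 (it is nonzero).

Yes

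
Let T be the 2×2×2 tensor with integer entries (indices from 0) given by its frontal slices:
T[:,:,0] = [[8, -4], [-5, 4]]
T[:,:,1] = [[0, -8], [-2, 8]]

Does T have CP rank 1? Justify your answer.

The mode-1 unfolding of T (rows indexed by i, columns by (j,k) = (0,0), (0,1), (1,0), (1,1)) is [[8, 0, -4, -8], [-5, -2, 4, 8]].
There the 2×2 minor on rows i ∈ {0, 1}, columns (j,k) ∈ {(0,0), (0,1)} is det [[8, 0], [-5, -2]] = -16 ≠ 0, so this unfolding has rank ≥ 2; CP rank is at least every unfolding rank, so rank(T) ≥ 2.
In particular rank(T) ≥ 2 > 1, so T is not rank-1.

No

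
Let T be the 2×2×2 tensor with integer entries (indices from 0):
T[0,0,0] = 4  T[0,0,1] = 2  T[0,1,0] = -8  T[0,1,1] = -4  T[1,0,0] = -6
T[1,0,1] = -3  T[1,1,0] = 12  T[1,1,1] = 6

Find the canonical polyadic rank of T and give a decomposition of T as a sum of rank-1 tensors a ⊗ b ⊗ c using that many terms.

rank(T) = 1

Lower bound: T ≠ 0 (e.g. T[0,0,0] = 4), so rank(T) ≥ 1.
Upper bound: the mode-1 fibre T[:,0,0] = [4, -6] gives a = [2, -3] (primitive direction); the mode-2 fibre T[0,:,0] = [4, -8] gives b = [1, -2]; then c[k] = T[0,0,k] / (a[0]·b[0]) = [4, 2] / 2 = [2, 1].
Expanding [2, -3] ⊗ [1, -2] ⊗ [2, 1] reproduces all 8 entries of T, so T = [2, -3] ⊗ [1, -2] ⊗ [2, 1] and rank(T) ≤ 1.
These bounds meet, so rank(T) = 1.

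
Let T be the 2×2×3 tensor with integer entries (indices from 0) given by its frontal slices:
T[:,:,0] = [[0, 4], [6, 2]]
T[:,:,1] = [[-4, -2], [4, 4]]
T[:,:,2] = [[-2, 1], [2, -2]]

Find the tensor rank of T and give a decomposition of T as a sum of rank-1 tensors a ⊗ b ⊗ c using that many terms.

rank(T) = 3

Lower bound: the mode-3 unfolding of T (rows indexed by k, columns by (i,j) = (0,0), (0,1), (1,0), (1,1)) is [[0, 4, 6, 2], [-4, -2, 4, 4], [-2, 1, 2, -2]].
There the 3×3 minor on rows k ∈ {0, 1, 2}, columns (i,j) ∈ {(0,0), (0,1), (1,0)} is det [[0, 4, 6], [-4, -2, 4], [-2, 1, 2]] = -48 ≠ 0, so this unfolding has rank ≥ 3; CP rank is at least every unfolding rank, so rank(T) ≥ 3. (Flattening ranks never certify an upper bound on CP rank; for that we must actually write T with 3 rank-1 terms.)
Upper bound: T is a sum of 3 rank-1 terms, T = (1, -2) ⊗ (0, 1) ⊗ (0, -2, 1) + (1, -1) ⊗ (1, 0) ⊗ (-4, -4, -2) + (2, 1) ⊗ (1, 1) ⊗ (2, 0, 0) (written with every a and b primitive with positive leading entry and the scale carried by c; CP decompositions are not unique, and this one is verified by expanding entrywise), so rank(T) ≤ 3.
These bounds meet, so rank(T) = 3.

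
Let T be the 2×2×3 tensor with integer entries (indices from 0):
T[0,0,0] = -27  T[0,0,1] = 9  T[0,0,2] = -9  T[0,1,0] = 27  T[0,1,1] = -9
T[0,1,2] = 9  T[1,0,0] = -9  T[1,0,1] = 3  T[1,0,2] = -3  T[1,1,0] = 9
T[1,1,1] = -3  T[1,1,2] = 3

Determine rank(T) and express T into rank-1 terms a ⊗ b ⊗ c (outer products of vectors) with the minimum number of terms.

Lower bound: T ≠ 0 (e.g. T[0,0,0] = -27), so rank(T) ≥ 1.
Upper bound: the mode-1 fibre T[:,0,0] = [-27, -9] gives a = [3, 1] (primitive direction); the mode-2 fibre T[0,:,0] = [-27, 27] gives b = [1, -1]; then c[k] = T[0,0,k] / (a[0]·b[0]) = [-27, 9, -9] / 3 = [-9, 3, -3].
Expanding [3, 1] ⊗ [1, -1] ⊗ [-9, 3, -3] reproduces all 12 entries of T, so T = [3, 1] ⊗ [1, -1] ⊗ [-9, 3, -3] and rank(T) ≤ 1.
These bounds meet, so rank(T) = 1.

rank(T) = 1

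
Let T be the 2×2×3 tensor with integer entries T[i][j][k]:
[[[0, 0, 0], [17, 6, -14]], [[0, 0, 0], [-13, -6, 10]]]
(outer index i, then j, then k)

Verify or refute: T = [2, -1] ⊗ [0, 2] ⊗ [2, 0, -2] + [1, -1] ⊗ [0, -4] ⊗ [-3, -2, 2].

Reconstruct entry (0,1,0) from the claimed factors: Σₗ aₗ[0]bₗ[1]cₗ[0] = (2)·(2)·(2) + (1)·(-4)·(-3) = 20, but T[0,1,0] = 17. The claim is false.

No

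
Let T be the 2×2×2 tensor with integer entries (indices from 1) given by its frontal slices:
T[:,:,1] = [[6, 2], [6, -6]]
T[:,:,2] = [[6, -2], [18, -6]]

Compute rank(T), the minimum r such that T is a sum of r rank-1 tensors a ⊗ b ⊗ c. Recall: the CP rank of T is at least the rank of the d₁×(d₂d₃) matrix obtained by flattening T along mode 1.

Lower bound: the mode-3 unfolding of T (rows indexed by k, columns by (i,j) = (1,1), (1,2), (2,1), (2,2)) is [[6, 2, 6, -6], [6, -2, 18, -6]].
There the 2×2 minor on rows k ∈ {1, 2}, columns (i,j) ∈ {(1,1), (1,2)} is det [[6, 2], [6, -2]] = -24 ≠ 0, so this unfolding has rank ≥ 2; CP rank is at least every unfolding rank, so rank(T) ≥ 2. (This is only a lower bound: in general the CP rank may exceed every unfolding rank, so we still need to exhibit 2 rank-1 terms summing to T.)
Upper bound — finding two terms. Write S_k = T[:,:,k] for the frontal slices: S₁ = [[6, 2], [6, -6]], S₂ = [[6, -2], [18, -6]].
If T = a₁ ⊗ b₁ ⊗ c₁ + a₂ ⊗ b₂ ⊗ c₂ then each S_k = c₁[k]·a₁b₁ᵀ + c₂[k]·a₂b₂ᵀ. S₁ and S₂ are linearly independent, so a₁b₁ᵀ and a₂b₂ᵀ must span the same plane of matrices: they are the rank-1 matrices of the form x·S₁ + y·S₂.
det(x·S₁ + y·S₂) is −48·x² − 96·xy = (-48)·(x + 2·y)(x), vanishing at (x:y) = (2:-1) and (0:1).
M₁ = 2·S₁ − S₂ = [[6, 6], [-6, -6]] = 6·[1, -1][1, 1]ᵀ and M₂ = S₂ = [[6, -2], [18, -6]] = 2·[1, 3][3, -1]ᵀ, so take a₁ = [1, -1], b₁ = [1, 1], a₂ = [1, 3], b₂ = [3, -1].
Each slice is an integer combination of E₁ = a₁b₁ᵀ and E₂ = a₂b₂ᵀ: S₁ = 3·E₁ + E₂, S₂ = 2·E₂; reading off coefficients, c₁ = [3, 0] and c₂ = [1, 2].
Hence T = [1, -1] ⊗ [1, 1] ⊗ [3, 0] + [1, 3] ⊗ [3, -1] ⊗ [1, 2], so rank(T) ≤ 2.
These bounds meet, so rank(T) = 2.

2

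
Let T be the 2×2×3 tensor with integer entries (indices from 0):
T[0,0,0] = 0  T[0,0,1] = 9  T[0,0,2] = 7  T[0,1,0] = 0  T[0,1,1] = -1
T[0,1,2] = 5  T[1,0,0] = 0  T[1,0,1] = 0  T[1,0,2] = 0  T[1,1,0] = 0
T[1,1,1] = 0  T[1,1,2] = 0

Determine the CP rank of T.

Lower bound: the mode-2 unfolding of T (rows indexed by j, columns by (i,k) = (0,0), (0,1), (0,2), (1,0), (1,1), (1,2)) is [[0, 9, 7, 0, 0, 0], [0, -1, 5, 0, 0, 0]].
There the 2×2 minor on rows j ∈ {0, 1}, columns (i,k) ∈ {(0,1), (0,2)} is det [[9, 7], [-1, 5]] = 52 ≠ 0, so this unfolding has rank ≥ 2; CP rank is at least every unfolding rank, so rank(T) ≥ 2. (Unfolding ranks only ever bound the CP rank from below — rank(T) can be strictly larger than all of them — so the matching upper bound has to come from an explicit 2-term decomposition.)
Upper bound — finding two terms. Every mode-1 slice of T is a multiple of one matrix: T[i,:,:] = a[i]·M with a = [1, 0] and M = [[0, 9, 7], [0, -1, 5]] (rows indexed by j, columns by k). So it suffices to write M as a sum of two rank-1 matrices.
Splitting M by its rows (j = 0, 1), M = [1, 0][0, 9, 7]ᵀ + [0, 1][0, -1, 5]ᵀ.
Hence T = [1, 0] ∘ [1, 0] ∘ [0, 9, 7] + [1, 0] ∘ [0, 1] ∘ [0, -1, 5], so rank(T) ≤ 2.
These bounds meet, so rank(T) = 2.
Check entry T[0,1,0] = 0: (1)·(0)·(0) + (1)·(1)·(0) = 0.

2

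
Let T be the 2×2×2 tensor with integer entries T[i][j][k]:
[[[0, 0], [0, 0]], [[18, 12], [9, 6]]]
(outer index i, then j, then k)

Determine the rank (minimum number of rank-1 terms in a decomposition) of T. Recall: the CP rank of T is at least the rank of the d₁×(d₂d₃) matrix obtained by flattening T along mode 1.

Lower bound: T ≠ 0 (e.g. T[1,0,0] = 18), so rank(T) ≥ 1.
Upper bound: if T = a ⊗ b ⊗ c then every fibre of T is a multiple of the corresponding factor, so read the factors off the fibres through the nonzero entry T[1,0,0] = 18.
The mode-1 fibre T[:,0,0] = [0, 18] gives a = [0, 1] (primitive direction); the mode-2 fibre T[1,:,0] = [18, 9] gives b = [2, 1]; then c[k] = T[1,0,k] / (a[1]·b[0]) = [18, 12] / 2 = [9, 6].
Expanding [0, 1] ⊗ [2, 1] ⊗ [9, 6] reproduces all 8 entries of T, so T = [0, 1] ⊗ [2, 1] ⊗ [9, 6] and rank(T) ≤ 1.
These bounds meet, so rank(T) = 1.
Check entry T[0,0,0] = 0: (0)·(2)·(9) = 0.

1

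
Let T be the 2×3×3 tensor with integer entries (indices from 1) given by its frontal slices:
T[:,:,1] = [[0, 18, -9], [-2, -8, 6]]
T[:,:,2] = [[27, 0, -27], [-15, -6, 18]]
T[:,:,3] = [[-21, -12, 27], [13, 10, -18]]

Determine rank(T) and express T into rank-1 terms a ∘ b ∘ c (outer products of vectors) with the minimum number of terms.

Lower bound: the mode-1 unfolding of T (rows indexed by i, columns by (j,k) = (1,1), (1,2), (1,3), (2,1), (2,2), (2,3), (3,1), (3,2), (3,3)) is [[0, 27, -21, 18, 0, -12, -9, -27, 27], [-2, -15, 13, -8, -6, 10, 6, 18, -18]].
There the 2×2 minor on rows i ∈ {1, 2}, columns (j,k) ∈ {(1,1), (1,2)} is det [[0, 27], [-2, -15]] = 54 ≠ 0, so this unfolding has rank ≥ 2; CP rank is at least every unfolding rank, so rank(T) ≥ 2. (Flattening ranks never certify an upper bound on CP rank; for that we must actually write T with 2 rank-1 terms.)
Upper bound — finding two terms. Write S_k = T[:,:,k] for the frontal slices: S₁ = [[0, 18, -9], [-2, -8, 6]], S₂ = [[27, 0, -27], [-15, -6, 18]], S₃ = [[-21, -12, 27], [13, 10, -18]].
If T = a₁ ∘ b₁ ∘ c₁ + a₂ ∘ b₂ ∘ c₂ then each S_k = c₁[k]·a₁b₁ᵀ + c₂[k]·a₂b₂ᵀ. S₁ and S₂ are linearly independent, so a₁b₁ᵀ and a₂b₂ᵀ must span the same plane of matrices: they are the rank-1 matrices of the form x·S₁ + y·S₂.
The 2×2 minor of x·S₁ + y·S₂ on rows {1,2}, columns {1,2} is 36·x² + 54·xy − 162·y² = 18·(2·x − 3·y)(x + 3·y), vanishing at (x:y) = (3:2) and (3:-1).
M₁ = 3·S₁ + 2·S₂ = [[54, 54, -81], [-36, -36, 54]] = 9·[3, -2][2, 2, -3]ᵀ and M₂ = 3·S₁ − S₂ = [[-27, 54, 0], [9, -18, 0]] = (-9)·[3, -1][1, -2, 0]ᵀ, so take a₁ = [3, -2], b₁ = [2, 2, -3], a₂ = [3, -1], b₂ = [1, -2, 0].
Each slice is an integer combination of E₁ = a₁b₁ᵀ and E₂ = a₂b₂ᵀ: S₁ = E₁ − 2·E₂, S₂ = 3·E₁ + 3·E₂, S₃ = −3·E₁ − E₂; reading off coefficients, c₁ = [1, 3, -3] and c₂ = [-2, 3, -1].
Hence T = [3, -2] ∘ [2, 2, -3] ∘ [1, 3, -3] + [3, -1] ∘ [1, -2, 0] ∘ [-2, 3, -1], so rank(T) ≤ 2.
These bounds meet, so rank(T) = 2.

rank(T) = 2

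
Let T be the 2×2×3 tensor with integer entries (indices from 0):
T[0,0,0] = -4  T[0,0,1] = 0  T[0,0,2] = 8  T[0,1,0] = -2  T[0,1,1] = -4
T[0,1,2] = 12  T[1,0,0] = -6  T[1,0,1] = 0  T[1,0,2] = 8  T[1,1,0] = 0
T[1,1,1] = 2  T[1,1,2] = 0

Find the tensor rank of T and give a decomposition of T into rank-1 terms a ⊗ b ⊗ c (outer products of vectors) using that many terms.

rank(T) = 3

Lower bound: the mode-3 unfolding of T (rows indexed by k, columns by (i,j) = (0,0), (0,1), (1,0), (1,1)) is [[-4, -2, -6, 0], [0, -4, 0, 2], [8, 12, 8, 0]].
There the 3×3 minor on rows k ∈ {0, 1, 2}, columns (i,j) ∈ {(0,0), (0,1), (1,0)} is det [[-4, -2, -6], [0, -4, 0], [8, 12, 8]] = -64 ≠ 0, so this unfolding has rank ≥ 3; CP rank is at least every unfolding rank, so rank(T) ≥ 3. (Unfolding ranks only ever bound the CP rank from below — rank(T) can be strictly larger than all of them — so the matching upper bound has to come from an explicit 3-term decomposition.)
Upper bound: T is a sum of 3 rank-1 terms, T = [0, 1] ⊗ [1, -1] ⊗ [-2, 0, 0] + [1, 1] ⊗ [2, 1] ⊗ [-2, 0, 4] + [2, -1] ⊗ [0, 1] ⊗ [0, -2, 4] (written with every a and b primitive with positive leading entry and the scale carried by c; CP decompositions are not unique, and this one is verified by expanding entrywise), so rank(T) ≤ 3.
These bounds meet, so rank(T) = 3.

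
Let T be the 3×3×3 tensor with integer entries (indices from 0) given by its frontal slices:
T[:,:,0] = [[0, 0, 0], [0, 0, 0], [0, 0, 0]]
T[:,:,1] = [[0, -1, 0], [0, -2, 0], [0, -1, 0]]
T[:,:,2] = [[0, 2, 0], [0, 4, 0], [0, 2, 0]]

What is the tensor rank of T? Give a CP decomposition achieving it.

rank(T) = 1

Lower bound: T ≠ 0 (e.g. T[0,1,1] = -1), so rank(T) ≥ 1.
Upper bound: if T = a ⊗ b ⊗ c then every fibre of T is a multiple of the corresponding factor, so read the factors off the fibres through the nonzero entry T[0,1,1] = -1.
The mode-1 fibre T[:,1,1] = [-1, -2, -1] gives a = (1, 2, 1) (primitive direction); the mode-2 fibre T[0,:,1] = [0, -1, 0] gives b = (0, 1, 0); then c[k] = T[0,1,k] / (a[0]·b[1]) = [0, -1, 2] / 1 = (0, -1, 2).
Expanding (1, 2, 1) ⊗ (0, 1, 0) ⊗ (0, -1, 2) reproduces all 27 entries of T, so T = (1, 2, 1) ⊗ (0, 1, 0) ⊗ (0, -1, 2) and rank(T) ≤ 1.
These bounds meet, so rank(T) = 1.
Check entry T[1,2,0] = 0: (2)·(0)·(0) = 0.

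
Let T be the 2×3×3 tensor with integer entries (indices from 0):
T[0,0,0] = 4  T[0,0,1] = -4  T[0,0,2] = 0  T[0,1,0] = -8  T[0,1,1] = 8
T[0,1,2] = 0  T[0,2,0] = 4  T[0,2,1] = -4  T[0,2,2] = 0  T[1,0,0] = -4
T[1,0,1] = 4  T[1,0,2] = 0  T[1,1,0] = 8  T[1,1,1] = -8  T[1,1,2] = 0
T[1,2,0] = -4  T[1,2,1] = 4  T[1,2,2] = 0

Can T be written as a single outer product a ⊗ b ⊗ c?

The mode-1 fibre T[:,0,0] = [4, -4] gives a = [1, -1] (primitive direction); the mode-2 fibre T[0,:,0] = [4, -8, 4] gives b = [1, -2, 1]; then c[k] = T[0,0,k] / (a[0]·b[0]) = [4, -4, 0] / 1 = [4, -4, 0].
Expanding [1, -1] ⊗ [1, -2, 1] ⊗ [4, -4, 0] reproduces all 18 entries of T, so T = [1, -1] ⊗ [1, -2, 1] ⊗ [4, -4, 0] and rank(T) ≤ 1.
Equivalently every frontal slice T[:,:,k] is c[k] times the rank-1 matrix [1, -1] ⊗ [1, -2, 1]. So T has rank 1 (it is nonzero).

Yes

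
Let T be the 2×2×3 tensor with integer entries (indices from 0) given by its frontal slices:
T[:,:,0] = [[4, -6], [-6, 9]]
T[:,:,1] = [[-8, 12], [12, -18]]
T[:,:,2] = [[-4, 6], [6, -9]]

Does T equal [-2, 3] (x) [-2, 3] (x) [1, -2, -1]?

Yes

Reconstruct entrywise from the claimed factors. For example, T[1,0,1] = 12 and Σₗ aₗ[1]bₗ[0]cₗ[1] = (3)·(-2)·(-2) = 12; checking all 12 entries, every one matches. The claim holds.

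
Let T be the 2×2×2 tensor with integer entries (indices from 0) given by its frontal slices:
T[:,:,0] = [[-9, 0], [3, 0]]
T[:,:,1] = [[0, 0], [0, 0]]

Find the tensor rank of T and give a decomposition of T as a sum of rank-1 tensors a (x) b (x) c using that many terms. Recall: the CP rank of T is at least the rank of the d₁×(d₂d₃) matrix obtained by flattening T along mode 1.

Lower bound: T ≠ 0 (e.g. T[0,0,0] = -9), so rank(T) ≥ 1.
Upper bound: if T = a (x) b (x) c then every fibre of T is a multiple of the corresponding factor, so read the factors off the fibres through the nonzero entry T[0,0,0] = -9.
The mode-1 fibre T[:,0,0] = [-9, 3] gives a = (3, -1) (primitive direction); the mode-2 fibre T[0,:,0] = [-9, 0] gives b = (1, 0); then c[k] = T[0,0,k] / (a[0]·b[0]) = [-9, 0] / 3 = (-3, 0).
Expanding (3, -1) (x) (1, 0) (x) (-3, 0) reproduces all 8 entries of T, so T = (3, -1) (x) (1, 0) (x) (-3, 0) and rank(T) ≤ 1.
These bounds meet, so rank(T) = 1.
Check entry T[1,1,1] = 0: (-1)·(0)·(0) = 0.

rank(T) = 1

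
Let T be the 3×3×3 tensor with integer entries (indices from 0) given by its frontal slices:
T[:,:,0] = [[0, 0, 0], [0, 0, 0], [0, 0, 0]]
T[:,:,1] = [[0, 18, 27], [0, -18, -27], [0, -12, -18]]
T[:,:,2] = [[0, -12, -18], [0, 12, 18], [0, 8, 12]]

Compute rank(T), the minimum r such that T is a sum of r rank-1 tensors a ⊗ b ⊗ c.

Lower bound: T ≠ 0 (e.g. T[0,1,1] = 18), so rank(T) ≥ 1.
Upper bound: if T = a ⊗ b ⊗ c then every fibre of T is a multiple of the corresponding factor, so read the factors off the fibres through the nonzero entry T[0,1,1] = 18.
The mode-1 fibre T[:,1,1] = [18, -18, -12] gives a = [3, -3, -2] (primitive direction); the mode-2 fibre T[0,:,1] = [0, 18, 27] gives b = [0, 2, 3]; then c[k] = T[0,1,k] / (a[0]·b[1]) = [0, 18, -12] / 6 = [0, 3, -2].
Expanding [3, -3, -2] ⊗ [0, 2, 3] ⊗ [0, 3, -2] reproduces all 27 entries of T, so T = [3, -3, -2] ⊗ [0, 2, 3] ⊗ [0, 3, -2] and rank(T) ≤ 1.
These bounds meet, so rank(T) = 1.

1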